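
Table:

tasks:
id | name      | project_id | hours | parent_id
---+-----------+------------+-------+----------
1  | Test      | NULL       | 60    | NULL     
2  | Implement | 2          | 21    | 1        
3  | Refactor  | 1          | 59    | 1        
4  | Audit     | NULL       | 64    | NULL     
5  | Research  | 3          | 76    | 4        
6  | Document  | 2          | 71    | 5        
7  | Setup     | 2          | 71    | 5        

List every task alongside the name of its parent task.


This is a self-join: tasks is joined to a second copy of itself, matching each row's parent_id to another row's id. Use LEFT JOIN so rows with parent_id=NULL are kept.
  - task 1 (Test): parent_id=NULL -> NULL
  - task 2 (Implement): parent_id=1 -> Test
  - task 3 (Refactor): parent_id=1 -> Test
  - task 4 (Audit): parent_id=NULL -> NULL
  - task 5 (Research): parent_id=4 -> Audit
  - task 6 (Document): parent_id=5 -> Research
  - task 7 (Setup): parent_id=5 -> Research

SQL:
SELECT a.name AS item, b.name AS parent
FROM tasks a
LEFT JOIN tasks b ON a.parent_id = b.id

Result:
item      | parent  
----------+---------
Test      | NULL    
Implement | Test    
Refactor  | Test    
Audit     | NULL    
Research  | Audit   
Document  | Research
Setup     | Research


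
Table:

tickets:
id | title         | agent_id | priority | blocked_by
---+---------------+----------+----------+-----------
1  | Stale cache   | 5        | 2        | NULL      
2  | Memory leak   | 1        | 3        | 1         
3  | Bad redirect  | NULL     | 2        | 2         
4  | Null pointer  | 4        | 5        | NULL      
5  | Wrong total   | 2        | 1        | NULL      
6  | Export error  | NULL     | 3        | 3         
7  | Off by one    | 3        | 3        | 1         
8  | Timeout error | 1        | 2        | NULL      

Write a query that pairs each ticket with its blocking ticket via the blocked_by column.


This is a self-join: tickets is joined to a second copy of itself, matching each row's blocked_by to another row's id. Use LEFT JOIN so rows with blocked_by=NULL are kept.
  - ticket 1 (Stale cache): blocked_by=NULL -> NULL
  - ticket 2 (Memory leak): blocked_by=1 -> Stale cache
  - ticket 3 (Bad redirect): blocked_by=2 -> Memory leak
  - ticket 4 (Null pointer): blocked_by=NULL -> NULL
  - ticket 5 (Wrong total): blocked_by=NULL -> NULL
  - ticket 6 (Export error): blocked_by=3 -> Bad redirect
  - ticket 7 (Off by one): blocked_by=1 -> Stale cache
  - ticket 8 (Timeout error): blocked_by=NULL -> NULL

SQL:
SELECT a.title AS item, b.title AS blocked_by
FROM tickets a
LEFT JOIN tickets b ON a.blocked_by = b.id

Result:
item          | blocked_by  
--------------+-------------
Stale cache   | NULL        
Memory leak   | Stale cache 
Bad redirect  | Memory leak 
Null pointer  | NULL        
Wrong total   | NULL        
Export error  | Bad redirect
Off by one    | Stale cache 
Timeout error | NULL        


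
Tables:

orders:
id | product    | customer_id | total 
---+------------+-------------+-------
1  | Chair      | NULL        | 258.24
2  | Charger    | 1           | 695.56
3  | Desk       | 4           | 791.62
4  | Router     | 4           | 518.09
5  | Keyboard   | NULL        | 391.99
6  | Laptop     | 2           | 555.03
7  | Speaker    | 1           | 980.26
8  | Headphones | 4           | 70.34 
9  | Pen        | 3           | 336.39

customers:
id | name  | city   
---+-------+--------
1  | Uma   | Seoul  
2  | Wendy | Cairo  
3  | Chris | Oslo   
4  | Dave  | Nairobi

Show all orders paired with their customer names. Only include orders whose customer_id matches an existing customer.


INNER JOIN keeps only orders rows whose customer_id matches an id in customers. Walk through each order:
  - order 1 (Chair): customer_id=NULL, no match -> dropped
  - order 2 (Charger): customer_id=1 -> matches Uma
  - order 3 (Desk): customer_id=4 -> matches Dave
  - order 4 (Router): customer_id=4 -> matches Dave
  - order 5 (Keyboard): customer_id=NULL, no match -> dropped
  - order 6 (Laptop): customer_id=2 -> matches Wendy
  - order 7 (Speaker): customer_id=1 -> matches Uma
  - order 8 (Headphones): customer_id=4 -> matches Dave
  - order 9 (Pen): customer_id=3 -> matches Chris
So 2 of 9 rows are dropped.

SQL:
SELECT a.product, b.name AS customer
FROM orders a
INNER JOIN customers b ON a.customer_id = b.id

Result:
product    | customer
-----------+---------
Charger    | Uma     
Desk       | Dave    
Router     | Dave    
Laptop     | Wendy   
Speaker    | Uma     
Headphones | Dave    
Pen        | Chris   


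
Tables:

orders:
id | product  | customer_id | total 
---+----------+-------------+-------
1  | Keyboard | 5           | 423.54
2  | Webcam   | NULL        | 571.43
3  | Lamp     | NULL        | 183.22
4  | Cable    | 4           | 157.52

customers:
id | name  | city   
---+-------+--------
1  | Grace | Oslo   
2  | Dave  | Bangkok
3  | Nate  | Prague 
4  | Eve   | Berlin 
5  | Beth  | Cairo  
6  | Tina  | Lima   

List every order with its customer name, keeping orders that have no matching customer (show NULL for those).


LEFT JOIN keeps every row from orders (the left table); where customer_id has no match in customers, the customer columns become NULL. Walk through each order:
  - order 1 (Keyboard): customer_id=5 -> matches Beth
  - order 2 (Webcam): customer_id=NULL, no match -> kept with NULL
  - order 3 (Lamp): customer_id=NULL, no match -> kept with NULL
  - order 4 (Cable): customer_id=4 -> matches Eve
All 4 rows appear; 2 have NULL customer.

SQL:
SELECT a.product, b.name AS customer
FROM orders a
LEFT JOIN customers b ON a.customer_id = b.id

Result:
product  | customer
---------+---------
Keyboard | Beth    
Webcam   | NULL    
Lamp     | NULL    
Cable    | Eve     


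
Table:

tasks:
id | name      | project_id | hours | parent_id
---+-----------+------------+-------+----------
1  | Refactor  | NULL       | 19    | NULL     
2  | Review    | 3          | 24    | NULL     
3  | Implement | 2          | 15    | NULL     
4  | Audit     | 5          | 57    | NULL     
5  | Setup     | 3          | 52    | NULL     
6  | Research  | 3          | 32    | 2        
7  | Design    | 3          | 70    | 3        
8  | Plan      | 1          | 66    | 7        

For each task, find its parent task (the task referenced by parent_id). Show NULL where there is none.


This is a self-join: tasks is joined to a second copy of itself, matching each row's parent_id to another row's id. Use LEFT JOIN so rows with parent_id=NULL are kept.
  - task 1 (Refactor): parent_id=NULL -> NULL
  - task 2 (Review): parent_id=NULL -> NULL
  - task 3 (Implement): parent_id=NULL -> NULL
  - task 4 (Audit): parent_id=NULL -> NULL
  - task 5 (Setup): parent_id=NULL -> NULL
  - task 6 (Research): parent_id=2 -> Review
  - task 7 (Design): parent_id=3 -> Implement
  - task 8 (Plan): parent_id=7 -> Design

SQL:
SELECT a.name AS item, b.name AS parent
FROM tasks a
LEFT JOIN tasks b ON a.parent_id = b.id

Result:
item      | parent   
----------+----------
Refactor  | NULL     
Review    | NULL     
Implement | NULL     
Audit     | NULL     
Setup     | NULL     
Research  | Review   
Design    | Implement
Plan      | Design   


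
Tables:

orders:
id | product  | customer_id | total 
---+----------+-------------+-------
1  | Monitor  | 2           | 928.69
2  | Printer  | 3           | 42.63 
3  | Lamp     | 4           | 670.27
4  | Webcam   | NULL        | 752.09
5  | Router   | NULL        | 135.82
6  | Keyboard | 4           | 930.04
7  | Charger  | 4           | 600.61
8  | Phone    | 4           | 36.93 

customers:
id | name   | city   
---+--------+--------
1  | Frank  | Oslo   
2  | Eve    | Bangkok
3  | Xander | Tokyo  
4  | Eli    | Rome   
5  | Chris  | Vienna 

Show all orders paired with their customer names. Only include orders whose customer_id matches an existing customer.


INNER JOIN keeps only orders rows whose customer_id matches an id in customers. Walk through each order:
  - order 1 (Monitor): customer_id=2 -> matches Eve
  - order 2 (Printer): customer_id=3 -> matches Xander
  - order 3 (Lamp): customer_id=4 -> matches Eli
  - order 4 (Webcam): customer_id=NULL, no match -> dropped
  - order 5 (Router): customer_id=NULL, no match -> dropped
  - order 6 (Keyboard): customer_id=4 -> matches Eli
  - order 7 (Charger): customer_id=4 -> matches Eli
  - order 8 (Phone): customer_id=4 -> matches Eli
So 2 of 8 rows are dropped.

SQL:
SELECT a.product, b.name AS customer
FROM orders a
INNER JOIN customers b ON a.customer_id = b.id

Result:
product  | customer
---------+---------
Monitor  | Eve     
Printer  | Xander  
Lamp     | Eli     
Keyboard | Eli     
Charger  | Eli     
Phone    | Eli     


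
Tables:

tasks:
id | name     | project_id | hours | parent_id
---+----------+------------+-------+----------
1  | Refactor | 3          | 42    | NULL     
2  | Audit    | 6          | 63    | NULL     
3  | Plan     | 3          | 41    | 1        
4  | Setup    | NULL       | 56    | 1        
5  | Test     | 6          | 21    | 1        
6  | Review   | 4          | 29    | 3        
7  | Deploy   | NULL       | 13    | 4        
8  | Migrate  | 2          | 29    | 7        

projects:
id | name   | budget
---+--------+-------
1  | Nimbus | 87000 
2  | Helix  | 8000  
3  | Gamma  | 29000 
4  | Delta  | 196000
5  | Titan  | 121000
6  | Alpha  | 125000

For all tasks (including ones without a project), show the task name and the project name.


LEFT JOIN keeps every row from tasks (the left table); where project_id has no match in projects, the project columns become NULL. Walk through each task:
  - task 1 (Refactor): project_id=3 -> matches Gamma
  - task 2 (Audit): project_id=6 -> matches Alpha
  - task 3 (Plan): project_id=3 -> matches Gamma
  - task 4 (Setup): project_id=NULL, no match -> kept with NULL
  - task 5 (Test): project_id=6 -> matches Alpha
  - task 6 (Review): project_id=4 -> matches Delta
  - task 7 (Deploy): project_id=NULL, no match -> kept with NULL
  - task 8 (Migrate): project_id=2 -> matches Helix
All 8 rows appear; 2 have NULL project.

SQL:
SELECT a.name, b.name AS project
FROM tasks a
LEFT JOIN projects b ON a.project_id = b.id

Result:
name     | project
---------+--------
Refactor | Gamma  
Audit    | Alpha  
Plan     | Gamma  
Setup    | NULL   
Test     | Alpha  
Review   | Delta  
Deploy   | NULL   
Migrate  | Helix  


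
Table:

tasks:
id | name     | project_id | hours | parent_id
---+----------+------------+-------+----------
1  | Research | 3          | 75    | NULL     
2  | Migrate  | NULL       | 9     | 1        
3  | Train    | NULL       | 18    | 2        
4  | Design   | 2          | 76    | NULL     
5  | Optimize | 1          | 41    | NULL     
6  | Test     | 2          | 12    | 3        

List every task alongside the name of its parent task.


This is a self-join: tasks is joined to a second copy of itself, matching each row's parent_id to another row's id. Use LEFT JOIN so rows with parent_id=NULL are kept.
  - task 1 (Research): parent_id=NULL -> NULL
  - task 2 (Migrate): parent_id=1 -> Research
  - task 3 (Train): parent_id=2 -> Migrate
  - task 4 (Design): parent_id=NULL -> NULL
  - task 5 (Optimize): parent_id=NULL -> NULL
  - task 6 (Test): parent_id=3 -> Train

SQL:
SELECT a.name AS item, b.name AS parent
FROM tasks a
LEFT JOIN tasks b ON a.parent_id = b.id

Result:
item     | parent  
---------+---------
Research | NULL    
Migrate  | Research
Train    | Migrate 
Design   | NULL    
Optimize | NULL    
Test     | Train   


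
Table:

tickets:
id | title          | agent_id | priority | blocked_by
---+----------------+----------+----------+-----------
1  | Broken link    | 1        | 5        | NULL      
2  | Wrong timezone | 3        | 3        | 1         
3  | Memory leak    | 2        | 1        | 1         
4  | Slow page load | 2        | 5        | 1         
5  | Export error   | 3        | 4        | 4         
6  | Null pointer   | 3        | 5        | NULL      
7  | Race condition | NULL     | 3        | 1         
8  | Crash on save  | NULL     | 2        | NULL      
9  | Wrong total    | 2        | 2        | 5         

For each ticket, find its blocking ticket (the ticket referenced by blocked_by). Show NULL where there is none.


This is a self-join: tickets is joined to a second copy of itself, matching each row's blocked_by to another row's id. Use LEFT JOIN so rows with blocked_by=NULL are kept.
  - ticket 1 (Broken link): blocked_by=NULL -> NULL
  - ticket 2 (Wrong timezone): blocked_by=1 -> Broken link
  - ticket 3 (Memory leak): blocked_by=1 -> Broken link
  - ticket 4 (Slow page load): blocked_by=1 -> Broken link
  - ticket 5 (Export error): blocked_by=4 -> Slow page load
  - ticket 6 (Null pointer): blocked_by=NULL -> NULL
  - ticket 7 (Race condition): blocked_by=1 -> Broken link
  - ticket 8 (Crash on save): blocked_by=NULL -> NULL
  - ticket 9 (Wrong total): blocked_by=5 -> Export error

SQL:
SELECT a.title AS item, b.title AS blocked_by
FROM tickets a
LEFT JOIN tickets b ON a.blocked_by = b.id

Result:
item           | blocked_by    
---------------+---------------
Broken link    | NULL          
Wrong timezone | Broken link   
Memory leak    | Broken link   
Slow page load | Broken link   
Export error   | Slow page load
Null pointer   | NULL          
Race condition | Broken link   
Crash on save  | NULL          
Wrong total    | Export error  


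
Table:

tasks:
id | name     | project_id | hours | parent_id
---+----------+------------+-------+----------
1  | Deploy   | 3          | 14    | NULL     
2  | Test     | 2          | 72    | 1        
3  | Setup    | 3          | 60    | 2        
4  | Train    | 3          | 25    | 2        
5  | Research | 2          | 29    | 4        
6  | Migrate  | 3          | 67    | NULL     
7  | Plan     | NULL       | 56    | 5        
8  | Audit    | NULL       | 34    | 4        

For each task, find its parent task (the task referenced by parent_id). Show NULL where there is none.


This is a self-join: tasks is joined to a second copy of itself, matching each row's parent_id to another row's id. Use LEFT JOIN so rows with parent_id=NULL are kept.
  - task 1 (Deploy): parent_id=NULL -> NULL
  - task 2 (Test): parent_id=1 -> Deploy
  - task 3 (Setup): parent_id=2 -> Test
  - task 4 (Train): parent_id=2 -> Test
  - task 5 (Research): parent_id=4 -> Train
  - task 6 (Migrate): parent_id=NULL -> NULL
  - task 7 (Plan): parent_id=5 -> Research
  - task 8 (Audit): parent_id=4 -> Train

SQL:
SELECT a.name AS item, b.name AS parent
FROM tasks a
LEFT JOIN tasks b ON a.parent_id = b.id

Result:
item     | parent  
---------+---------
Deploy   | NULL    
Test     | Deploy  
Setup    | Test    
Train    | Test    
Research | Train   
Migrate  | NULL    
Plan     | Research
Audit    | Train   


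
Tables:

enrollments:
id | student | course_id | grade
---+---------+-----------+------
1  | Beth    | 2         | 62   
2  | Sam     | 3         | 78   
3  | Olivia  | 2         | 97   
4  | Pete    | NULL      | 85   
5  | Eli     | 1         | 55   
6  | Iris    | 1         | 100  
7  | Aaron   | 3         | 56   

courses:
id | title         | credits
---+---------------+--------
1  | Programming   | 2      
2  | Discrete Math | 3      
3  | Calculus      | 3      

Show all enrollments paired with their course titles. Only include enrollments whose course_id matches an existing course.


INNER JOIN keeps only enrollments rows whose course_id matches an id in courses. Walk through each enrollment:
  - enrollment 1 (Beth): course_id=2 -> matches Discrete Math
  - enrollment 2 (Sam): course_id=3 -> matches Calculus
  - enrollment 3 (Olivia): course_id=2 -> matches Discrete Math
  - enrollment 4 (Pete): course_id=NULL, no match -> dropped
  - enrollment 5 (Eli): course_id=1 -> matches Programming
  - enrollment 6 (Iris): course_id=1 -> matches Programming
  - enrollment 7 (Aaron): course_id=3 -> matches Calculus
So 1 of 7 rows is dropped.

SQL:
SELECT a.student, b.title AS course
FROM enrollments a
INNER JOIN courses b ON a.course_id = b.id

Result:
student | course       
--------+--------------
Beth    | Discrete Math
Sam     | Calculus     
Olivia  | Discrete Math
Eli     | Programming  
Iris    | Programming  
Aaron   | Calculus     


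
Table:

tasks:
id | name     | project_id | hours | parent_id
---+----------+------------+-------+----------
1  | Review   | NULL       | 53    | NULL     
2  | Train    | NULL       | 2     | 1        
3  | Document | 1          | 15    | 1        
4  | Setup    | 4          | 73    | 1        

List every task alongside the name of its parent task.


This is a self-join: tasks is joined to a second copy of itself, matching each row's parent_id to another row's id. Use LEFT JOIN so rows with parent_id=NULL are kept.
  - task 1 (Review): parent_id=NULL -> NULL
  - task 2 (Train): parent_id=1 -> Review
  - task 3 (Document): parent_id=1 -> Review
  - task 4 (Setup): parent_id=1 -> Review

SQL:
SELECT a.name AS item, b.name AS parent
FROM tasks a
LEFT JOIN tasks b ON a.parent_id = b.id

Result:
item     | parent
---------+-------
Review   | NULL  
Train    | Review
Document | Review
Setup    | Review


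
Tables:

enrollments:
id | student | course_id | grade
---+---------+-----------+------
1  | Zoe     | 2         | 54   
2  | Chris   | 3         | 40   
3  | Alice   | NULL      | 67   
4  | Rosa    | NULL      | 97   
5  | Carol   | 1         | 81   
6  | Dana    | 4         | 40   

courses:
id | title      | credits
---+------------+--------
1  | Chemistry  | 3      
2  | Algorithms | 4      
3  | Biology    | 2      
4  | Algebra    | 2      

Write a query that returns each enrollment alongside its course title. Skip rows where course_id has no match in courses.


INNER JOIN keeps only enrollments rows whose course_id matches an id in courses. Walk through each enrollment:
  - enrollment 1 (Zoe): course_id=2 -> matches Algorithms
  - enrollment 2 (Chris): course_id=3 -> matches Biology
  - enrollment 3 (Alice): course_id=NULL, no match -> dropped
  - enrollment 4 (Rosa): course_id=NULL, no match -> dropped
  - enrollment 5 (Carol): course_id=1 -> matches Chemistry
  - enrollment 6 (Dana): course_id=4 -> matches Algebra
So 2 of 6 rows are dropped.

SQL:
SELECT a.student, b.title AS course
FROM enrollments a
INNER JOIN courses b ON a.course_id = b.id

Result:
student | course    
--------+-----------
Zoe     | Algorithms
Chris   | Biology   
Carol   | Chemistry 
Dana    | Algebra   


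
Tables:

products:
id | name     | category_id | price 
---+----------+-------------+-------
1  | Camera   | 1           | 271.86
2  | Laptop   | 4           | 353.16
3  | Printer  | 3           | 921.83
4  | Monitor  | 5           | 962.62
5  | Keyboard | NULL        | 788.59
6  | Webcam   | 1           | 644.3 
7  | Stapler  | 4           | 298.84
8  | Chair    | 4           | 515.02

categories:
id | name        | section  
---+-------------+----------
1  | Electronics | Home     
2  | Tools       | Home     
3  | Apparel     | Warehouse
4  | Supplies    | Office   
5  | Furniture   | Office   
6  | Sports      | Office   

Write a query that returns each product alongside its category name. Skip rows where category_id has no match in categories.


INNER JOIN keeps only products rows whose category_id matches an id in categories. Walk through each product:
  - product 1 (Camera): category_id=1 -> matches Electronics
  - product 2 (Laptop): category_id=4 -> matches Supplies
  - product 3 (Printer): category_id=3 -> matches Apparel
  - product 4 (Monitor): category_id=5 -> matches Furniture
  - product 5 (Keyboard): category_id=NULL, no match -> dropped
  - product 6 (Webcam): category_id=1 -> matches Electronics
  - product 7 (Stapler): category_id=4 -> matches Supplies
  - product 8 (Chair): category_id=4 -> matches Supplies
So 1 of 8 rows is dropped.

SQL:
SELECT a.name, b.name AS category
FROM products a
INNER JOIN categories b ON a.category_id = b.id

Result:
name    | category   
--------+------------
Camera  | Electronics
Laptop  | Supplies   
Printer | Apparel    
Monitor | Furniture  
Webcam  | Electronics
Stapler | Supplies   
Chair   | Supplies   


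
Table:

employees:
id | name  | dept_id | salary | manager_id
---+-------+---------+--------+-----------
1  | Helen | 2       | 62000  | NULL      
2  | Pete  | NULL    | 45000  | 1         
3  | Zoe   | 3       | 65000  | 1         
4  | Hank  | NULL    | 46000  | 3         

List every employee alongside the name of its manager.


This is a self-join: employees is joined to a second copy of itself, matching each row's manager_id to another row's id. Use LEFT JOIN so rows with manager_id=NULL are kept.
  - employee 1 (Helen): manager_id=NULL -> NULL
  - employee 2 (Pete): manager_id=1 -> Helen
  - employee 3 (Zoe): manager_id=1 -> Helen
  - employee 4 (Hank): manager_id=3 -> Zoe

SQL:
SELECT a.name AS item, b.name AS manager
FROM employees a
LEFT JOIN employees b ON a.manager_id = b.id

Result:
item  | manager
------+--------
Helen | NULL   
Pete  | Helen  
Zoe   | Helen  
Hank  | Zoe    


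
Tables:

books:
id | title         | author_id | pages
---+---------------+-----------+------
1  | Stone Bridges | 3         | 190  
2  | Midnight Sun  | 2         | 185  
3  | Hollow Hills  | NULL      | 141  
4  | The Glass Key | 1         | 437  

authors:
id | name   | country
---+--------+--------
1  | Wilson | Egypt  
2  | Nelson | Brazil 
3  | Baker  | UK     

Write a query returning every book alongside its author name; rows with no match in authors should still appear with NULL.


LEFT JOIN keeps every row from books (the left table); where author_id has no match in authors, the author columns become NULL. Walk through each book:
  - book 1 (Stone Bridges): author_id=3 -> matches Baker
  - book 2 (Midnight Sun): author_id=2 -> matches Nelson
  - book 3 (Hollow Hills): author_id=NULL, no match -> kept with NULL
  - book 4 (The Glass Key): author_id=1 -> matches Wilson
All 4 rows appear; 1 has NULL author.

SQL:
SELECT a.title, b.name AS author
FROM books a
LEFT JOIN authors b ON a.author_id = b.id

Result:
title         | author
--------------+-------
Stone Bridges | Baker 
Midnight Sun  | Nelson
Hollow Hills  | NULL  
The Glass Key | Wilson


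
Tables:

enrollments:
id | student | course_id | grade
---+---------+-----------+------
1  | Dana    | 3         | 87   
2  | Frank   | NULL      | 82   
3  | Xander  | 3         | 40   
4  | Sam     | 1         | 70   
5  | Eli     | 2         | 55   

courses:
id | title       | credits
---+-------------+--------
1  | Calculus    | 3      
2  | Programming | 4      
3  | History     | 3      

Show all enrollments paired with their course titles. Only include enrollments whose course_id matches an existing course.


INNER JOIN keeps only enrollments rows whose course_id matches an id in courses. Walk through each enrollment:
  - enrollment 1 (Dana): course_id=3 -> matches History
  - enrollment 2 (Frank): course_id=NULL, no match -> dropped
  - enrollment 3 (Xander): course_id=3 -> matches History
  - enrollment 4 (Sam): course_id=1 -> matches Calculus
  - enrollment 5 (Eli): course_id=2 -> matches Programming
So 1 of 5 rows is dropped.

SQL:
SELECT a.student, b.title AS course
FROM enrollments a
INNER JOIN courses b ON a.course_id = b.id

Result:
student | course     
--------+------------
Dana    | History    
Xander  | History    
Sam     | Calculus   
Eli     | Programming


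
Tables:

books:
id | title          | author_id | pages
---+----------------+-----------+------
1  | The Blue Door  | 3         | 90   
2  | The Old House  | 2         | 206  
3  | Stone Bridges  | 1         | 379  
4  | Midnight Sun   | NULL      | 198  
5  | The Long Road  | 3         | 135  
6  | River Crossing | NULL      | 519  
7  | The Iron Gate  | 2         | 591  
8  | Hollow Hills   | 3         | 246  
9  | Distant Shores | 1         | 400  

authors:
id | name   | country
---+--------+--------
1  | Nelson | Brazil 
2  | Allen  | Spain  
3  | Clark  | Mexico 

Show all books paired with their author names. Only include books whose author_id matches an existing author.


INNER JOIN keeps only books rows whose author_id matches an id in authors. Walk through each book:
  - book 1 (The Blue Door): author_id=3 -> matches Clark
  - book 2 (The Old House): author_id=2 -> matches Allen
  - book 3 (Stone Bridges): author_id=1 -> matches Nelson
  - book 4 (Midnight Sun): author_id=NULL, no match -> dropped
  - book 5 (The Long Road): author_id=3 -> matches Clark
  - book 6 (River Crossing): author_id=NULL, no match -> dropped
  - book 7 (The Iron Gate): author_id=2 -> matches Allen
  - book 8 (Hollow Hills): author_id=3 -> matches Clark
  - book 9 (Distant Shores): author_id=1 -> matches Nelson
So 2 of 9 rows are dropped.

SQL:
SELECT a.title, b.name AS author
FROM books a
INNER JOIN authors b ON a.author_id = b.id

Result:
title          | author
---------------+-------
The Blue Door  | Clark 
The Old House  | Allen 
Stone Bridges  | Nelson
The Long Road  | Clark 
The Iron Gate  | Allen 
Hollow Hills   | Clark 
Distant Shores | Nelson


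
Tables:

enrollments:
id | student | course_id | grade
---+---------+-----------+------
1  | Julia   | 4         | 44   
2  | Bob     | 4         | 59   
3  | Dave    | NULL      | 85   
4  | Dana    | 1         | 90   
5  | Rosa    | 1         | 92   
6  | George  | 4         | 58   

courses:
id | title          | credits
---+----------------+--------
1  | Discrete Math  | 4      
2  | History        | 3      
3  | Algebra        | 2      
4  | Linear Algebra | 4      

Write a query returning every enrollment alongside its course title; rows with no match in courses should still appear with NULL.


LEFT JOIN keeps every row from enrollments (the left table); where course_id has no match in courses, the course columns become NULL. Walk through each enrollment:
  - enrollment 1 (Julia): course_id=4 -> matches Linear Algebra
  - enrollment 2 (Bob): course_id=4 -> matches Linear Algebra
  - enrollment 3 (Dave): course_id=NULL, no match -> kept with NULL
  - enrollment 4 (Dana): course_id=1 -> matches Discrete Math
  - enrollment 5 (Rosa): course_id=1 -> matches Discrete Math
  - enrollment 6 (George): course_id=4 -> matches Linear Algebra
All 6 rows appear; 1 has NULL course.

SQL:
SELECT a.student, b.title AS course
FROM enrollments a
LEFT JOIN courses b ON a.course_id = b.id

Result:
student | course        
--------+---------------
Julia   | Linear Algebra
Bob     | Linear Algebra
Dave    | NULL          
Dana    | Discrete Math 
Rosa    | Discrete Math 
George  | Linear Algebra


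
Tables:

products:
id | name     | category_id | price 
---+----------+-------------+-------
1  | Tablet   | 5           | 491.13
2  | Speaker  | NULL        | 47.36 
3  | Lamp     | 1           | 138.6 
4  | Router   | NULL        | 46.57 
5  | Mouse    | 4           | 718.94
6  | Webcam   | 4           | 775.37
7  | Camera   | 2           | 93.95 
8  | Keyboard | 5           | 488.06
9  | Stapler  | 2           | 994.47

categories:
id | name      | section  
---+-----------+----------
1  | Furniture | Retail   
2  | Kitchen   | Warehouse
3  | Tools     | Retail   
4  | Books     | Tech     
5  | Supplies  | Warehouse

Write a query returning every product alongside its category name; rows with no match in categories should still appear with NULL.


LEFT JOIN keeps every row from products (the left table); where category_id has no match in categories, the category columns become NULL. Walk through each product:
  - product 1 (Tablet): category_id=5 -> matches Supplies
  - product 2 (Speaker): category_id=NULL, no match -> kept with NULL
  - product 3 (Lamp): category_id=1 -> matches Furniture
  - product 4 (Router): category_id=NULL, no match -> kept with NULL
  - product 5 (Mouse): category_id=4 -> matches Books
  - product 6 (Webcam): category_id=4 -> matches Books
  - product 7 (Camera): category_id=2 -> matches Kitchen
  - product 8 (Keyboard): category_id=5 -> matches Supplies
  - product 9 (Stapler): category_id=2 -> matches Kitchen
All 9 rows appear; 2 have NULL category.

SQL:
SELECT a.name, b.name AS category
FROM products a
LEFT JOIN categories b ON a.category_id = b.id

Result:
name     | category 
---------+----------
Tablet   | Supplies 
Speaker  | NULL     
Lamp     | Furniture
Router   | NULL     
Mouse    | Books    
Webcam   | Books    
Camera   | Kitchen  
Keyboard | Supplies 
Stapler  | Kitchen  


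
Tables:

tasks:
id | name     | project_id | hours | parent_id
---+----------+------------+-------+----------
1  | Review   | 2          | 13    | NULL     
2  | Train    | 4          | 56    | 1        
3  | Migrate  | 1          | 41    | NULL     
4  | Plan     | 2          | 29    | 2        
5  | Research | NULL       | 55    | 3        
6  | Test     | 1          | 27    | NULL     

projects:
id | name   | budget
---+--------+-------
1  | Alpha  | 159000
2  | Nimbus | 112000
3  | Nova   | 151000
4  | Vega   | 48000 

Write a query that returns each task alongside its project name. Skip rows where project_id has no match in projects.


INNER JOIN keeps only tasks rows whose project_id matches an id in projects. Walk through each task:
  - task 1 (Review): project_id=2 -> matches Nimbus
  - task 2 (Train): project_id=4 -> matches Vega
  - task 3 (Migrate): project_id=1 -> matches Alpha
  - task 4 (Plan): project_id=2 -> matches Nimbus
  - task 5 (Research): project_id=NULL, no match -> dropped
  - task 6 (Test): project_id=1 -> matches Alpha
So 1 of 6 rows is dropped.

SQL:
SELECT a.name, b.name AS project
FROM tasks a
INNER JOIN projects b ON a.project_id = b.id

Result:
name    | project
--------+--------
Review  | Nimbus 
Train   | Vega   
Migrate | Alpha  
Plan    | Nimbus 
Test    | Alpha  


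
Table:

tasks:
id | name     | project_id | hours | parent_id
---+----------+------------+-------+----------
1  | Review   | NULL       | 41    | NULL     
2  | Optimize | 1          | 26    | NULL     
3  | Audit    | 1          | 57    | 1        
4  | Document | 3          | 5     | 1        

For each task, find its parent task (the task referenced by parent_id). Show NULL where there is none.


This is a self-join: tasks is joined to a second copy of itself, matching each row's parent_id to another row's id. Use LEFT JOIN so rows with parent_id=NULL are kept.
  - task 1 (Review): parent_id=NULL -> NULL
  - task 2 (Optimize): parent_id=NULL -> NULL
  - task 3 (Audit): parent_id=1 -> Review
  - task 4 (Document): parent_id=1 -> Review

SQL:
SELECT a.name AS item, b.name AS parent
FROM tasks a
LEFT JOIN tasks b ON a.parent_id = b.id

Result:
item     | parent
---------+-------
Review   | NULL  
Optimize | NULL  
Audit    | Review
Document | Review


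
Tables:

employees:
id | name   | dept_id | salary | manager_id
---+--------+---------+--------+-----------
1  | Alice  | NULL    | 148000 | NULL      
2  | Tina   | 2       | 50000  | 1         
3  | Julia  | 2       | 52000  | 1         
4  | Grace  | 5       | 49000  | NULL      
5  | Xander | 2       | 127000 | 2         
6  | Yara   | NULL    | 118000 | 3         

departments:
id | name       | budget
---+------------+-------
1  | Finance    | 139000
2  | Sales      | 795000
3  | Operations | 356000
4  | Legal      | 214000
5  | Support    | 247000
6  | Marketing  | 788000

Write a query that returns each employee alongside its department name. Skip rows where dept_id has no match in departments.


INNER JOIN keeps only employees rows whose dept_id matches an id in departments. Walk through each employee:
  - employee 1 (Alice): dept_id=NULL, no match -> dropped
  - employee 2 (Tina): dept_id=2 -> matches Sales
  - employee 3 (Julia): dept_id=2 -> matches Sales
  - employee 4 (Grace): dept_id=5 -> matches Support
  - employee 5 (Xander): dept_id=2 -> matches Sales
  - employee 6 (Yara): dept_id=NULL, no match -> dropped
So 2 of 6 rows are dropped.

SQL:
SELECT a.name, b.name AS department
FROM employees a
INNER JOIN departments b ON a.dept_id = b.id

Result:
name   | department
-------+-----------
Tina   | Sales     
Julia  | Sales     
Grace  | Support   
Xander | Sales     


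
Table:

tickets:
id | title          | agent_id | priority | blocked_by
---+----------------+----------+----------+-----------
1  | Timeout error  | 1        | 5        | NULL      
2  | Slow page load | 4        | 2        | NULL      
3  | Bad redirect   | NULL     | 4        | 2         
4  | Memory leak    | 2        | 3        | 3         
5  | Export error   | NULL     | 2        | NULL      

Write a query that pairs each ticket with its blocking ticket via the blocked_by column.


This is a self-join: tickets is joined to a second copy of itself, matching each row's blocked_by to another row's id. Use LEFT JOIN so rows with blocked_by=NULL are kept.
  - ticket 1 (Timeout error): blocked_by=NULL -> NULL
  - ticket 2 (Slow page load): blocked_by=NULL -> NULL
  - ticket 3 (Bad redirect): blocked_by=2 -> Slow page load
  - ticket 4 (Memory leak): blocked_by=3 -> Bad redirect
  - ticket 5 (Export error): blocked_by=NULL -> NULL

SQL:
SELECT a.title AS item, b.title AS blocked_by
FROM tickets a
LEFT JOIN tickets b ON a.blocked_by = b.id

Result:
item           | blocked_by    
---------------+---------------
Timeout error  | NULL          
Slow page load | NULL          
Bad redirect   | Slow page load
Memory leak    | Bad redirect  
Export error   | NULL          


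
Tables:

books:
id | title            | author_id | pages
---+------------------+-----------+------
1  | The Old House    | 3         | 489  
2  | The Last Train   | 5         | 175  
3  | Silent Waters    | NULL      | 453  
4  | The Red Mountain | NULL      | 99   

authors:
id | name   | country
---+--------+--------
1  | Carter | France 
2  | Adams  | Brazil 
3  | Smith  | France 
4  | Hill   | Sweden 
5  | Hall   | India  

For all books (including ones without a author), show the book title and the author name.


LEFT JOIN keeps every row from books (the left table); where author_id has no match in authors, the author columns become NULL. Walk through each book:
  - book 1 (The Old House): author_id=3 -> matches Smith
  - book 2 (The Last Train): author_id=5 -> matches Hall
  - book 3 (Silent Waters): author_id=NULL, no match -> kept with NULL
  - book 4 (The Red Mountain): author_id=NULL, no match -> kept with NULL
All 4 rows appear; 2 have NULL author.

SQL:
SELECT a.title, b.name AS author
FROM books a
LEFT JOIN authors b ON a.author_id = b.id

Result:
title            | author
-----------------+-------
The Old House    | Smith 
The Last Train   | Hall  
Silent Waters    | NULL  
The Red Mountain | NULL  


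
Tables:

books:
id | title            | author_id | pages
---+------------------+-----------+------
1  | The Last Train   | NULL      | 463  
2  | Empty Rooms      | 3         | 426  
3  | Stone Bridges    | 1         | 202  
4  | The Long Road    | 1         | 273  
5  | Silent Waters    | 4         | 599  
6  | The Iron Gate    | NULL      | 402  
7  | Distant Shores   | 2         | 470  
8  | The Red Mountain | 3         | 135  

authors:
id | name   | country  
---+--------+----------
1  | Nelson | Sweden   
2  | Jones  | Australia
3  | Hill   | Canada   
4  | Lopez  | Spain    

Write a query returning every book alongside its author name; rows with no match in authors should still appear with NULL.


LEFT JOIN keeps every row from books (the left table); where author_id has no match in authors, the author columns become NULL. Walk through each book:
  - book 1 (The Last Train): author_id=NULL, no match -> kept with NULL
  - book 2 (Empty Rooms): author_id=3 -> matches Hill
  - book 3 (Stone Bridges): author_id=1 -> matches Nelson
  - book 4 (The Long Road): author_id=1 -> matches Nelson
  - book 5 (Silent Waters): author_id=4 -> matches Lopez
  - book 6 (The Iron Gate): author_id=NULL, no match -> kept with NULL
  - book 7 (Distant Shores): author_id=2 -> matches Jones
  - book 8 (The Red Mountain): author_id=3 -> matches Hill
All 8 rows appear; 2 have NULL author.

SQL:
SELECT a.title, b.name AS author
FROM books a
LEFT JOIN authors b ON a.author_id = b.id

Result:
title            | author
-----------------+-------
The Last Train   | NULL  
Empty Rooms      | Hill  
Stone Bridges    | Nelson
The Long Road    | Nelson
Silent Waters    | Lopez 
The Iron Gate    | NULL  
Distant Shores   | Jones 
The Red Mountain | Hill  


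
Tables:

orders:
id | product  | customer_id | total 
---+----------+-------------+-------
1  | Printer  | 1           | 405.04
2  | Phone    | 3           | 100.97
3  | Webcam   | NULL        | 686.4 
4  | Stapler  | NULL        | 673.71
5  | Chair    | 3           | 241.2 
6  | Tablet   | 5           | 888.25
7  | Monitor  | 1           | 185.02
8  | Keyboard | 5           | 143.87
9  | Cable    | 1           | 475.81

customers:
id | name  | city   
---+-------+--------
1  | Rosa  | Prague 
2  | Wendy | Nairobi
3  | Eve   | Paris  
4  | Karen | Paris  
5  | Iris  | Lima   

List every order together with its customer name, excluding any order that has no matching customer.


INNER JOIN keeps only orders rows whose customer_id matches an id in customers. Walk through each order:
  - order 1 (Printer): customer_id=1 -> matches Rosa
  - order 2 (Phone): customer_id=3 -> matches Eve
  - order 3 (Webcam): customer_id=NULL, no match -> dropped
  - order 4 (Stapler): customer_id=NULL, no match -> dropped
  - order 5 (Chair): customer_id=3 -> matches Eve
  - order 6 (Tablet): customer_id=5 -> matches Iris
  - order 7 (Monitor): customer_id=1 -> matches Rosa
  - order 8 (Keyboard): customer_id=5 -> matches Iris
  - order 9 (Cable): customer_id=1 -> matches Rosa
So 2 of 9 rows are dropped.

SQL:
SELECT a.product, b.name AS customer
FROM orders a
INNER JOIN customers b ON a.customer_id = b.id

Result:
product  | customer
---------+---------
Printer  | Rosa    
Phone    | Eve     
Chair    | Eve     
Tablet   | Iris    
Monitor  | Rosa    
Keyboard | Iris    
Cable    | Rosa    


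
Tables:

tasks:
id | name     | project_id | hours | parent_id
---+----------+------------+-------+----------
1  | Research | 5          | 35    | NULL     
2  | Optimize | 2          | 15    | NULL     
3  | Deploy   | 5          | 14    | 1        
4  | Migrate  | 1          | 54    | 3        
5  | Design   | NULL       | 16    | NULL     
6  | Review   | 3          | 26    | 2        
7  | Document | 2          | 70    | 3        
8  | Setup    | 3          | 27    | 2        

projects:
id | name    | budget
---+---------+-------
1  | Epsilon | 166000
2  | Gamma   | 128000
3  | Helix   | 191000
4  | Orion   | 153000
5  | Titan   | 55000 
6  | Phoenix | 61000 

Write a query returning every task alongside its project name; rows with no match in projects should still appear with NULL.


LEFT JOIN keeps every row from tasks (the left table); where project_id has no match in projects, the project columns become NULL. Walk through each task:
  - task 1 (Research): project_id=5 -> matches Titan
  - task 2 (Optimize): project_id=2 -> matches Gamma
  - task 3 (Deploy): project_id=5 -> matches Titan
  - task 4 (Migrate): project_id=1 -> matches Epsilon
  - task 5 (Design): project_id=NULL, no match -> kept with NULL
  - task 6 (Review): project_id=3 -> matches Helix
  - task 7 (Document): project_id=2 -> matches Gamma
  - task 8 (Setup): project_id=3 -> matches Helix
All 8 rows appear; 1 has NULL project.

SQL:
SELECT a.name, b.name AS project
FROM tasks a
LEFT JOIN projects b ON a.project_id = b.id

Result:
name     | project
---------+--------
Research | Titan  
Optimize | Gamma  
Deploy   | Titan  
Migrate  | Epsilon
Design   | NULL   
Review   | Helix  
Document | Gamma  
Setup    | Helix  


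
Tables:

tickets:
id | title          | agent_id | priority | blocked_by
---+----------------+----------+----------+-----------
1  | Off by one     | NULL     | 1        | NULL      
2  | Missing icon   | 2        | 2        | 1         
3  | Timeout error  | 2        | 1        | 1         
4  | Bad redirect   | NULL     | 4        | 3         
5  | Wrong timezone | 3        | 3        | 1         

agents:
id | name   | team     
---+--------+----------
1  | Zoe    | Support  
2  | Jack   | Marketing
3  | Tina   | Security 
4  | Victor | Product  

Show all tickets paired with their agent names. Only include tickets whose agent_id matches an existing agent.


INNER JOIN keeps only tickets rows whose agent_id matches an id in agents. Walk through each ticket:
  - ticket 1 (Off by one): agent_id=NULL, no match -> dropped
  - ticket 2 (Missing icon): agent_id=2 -> matches Jack
  - ticket 3 (Timeout error): agent_id=2 -> matches Jack
  - ticket 4 (Bad redirect): agent_id=NULL, no match -> dropped
  - ticket 5 (Wrong timezone): agent_id=3 -> matches Tina
So 2 of 5 rows are dropped.

SQL:
SELECT a.title, b.name AS agent
FROM tickets a
INNER JOIN agents b ON a.agent_id = b.id

Result:
title          | agent
---------------+------
Missing icon   | Jack 
Timeout error  | Jack 
Wrong timezone | Tina 
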